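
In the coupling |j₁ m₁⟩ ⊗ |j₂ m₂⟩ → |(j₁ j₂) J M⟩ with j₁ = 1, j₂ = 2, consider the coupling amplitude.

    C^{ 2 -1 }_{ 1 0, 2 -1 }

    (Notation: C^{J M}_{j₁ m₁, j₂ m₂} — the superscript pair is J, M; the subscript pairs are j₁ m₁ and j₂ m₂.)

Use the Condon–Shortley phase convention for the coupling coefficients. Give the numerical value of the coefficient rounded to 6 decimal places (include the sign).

+√(1/6) = +0.408248

triangle: 1!·1!·3!/6! = 6/720
(j±m)!: 1!·1!·1!·3!·1!·3! = 36
prefactor² = (2J+1)·Δ·N² = 3/2
  k=0: +1/(0!·1!·1!·1!·0!·2!) = 1/2
  k=1: −1/(1!·0!·0!·0!·1!·3!) = -1/6
Σ = 1/3  ⇒  CG² = 3/2·(1/3)² = 1/6
CG = +√(1/6) = +0.408248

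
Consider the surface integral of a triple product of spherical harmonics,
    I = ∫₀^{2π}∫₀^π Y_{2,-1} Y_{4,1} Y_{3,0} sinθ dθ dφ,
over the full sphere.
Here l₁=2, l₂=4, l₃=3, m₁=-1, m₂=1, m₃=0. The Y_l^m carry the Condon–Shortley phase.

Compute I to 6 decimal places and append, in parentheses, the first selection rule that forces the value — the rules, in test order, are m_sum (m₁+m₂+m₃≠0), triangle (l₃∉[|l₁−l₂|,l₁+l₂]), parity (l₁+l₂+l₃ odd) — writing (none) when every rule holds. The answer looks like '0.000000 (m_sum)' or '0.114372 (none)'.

Σlᵢ=9 odd — θ-integrand is odd under cosθ→−cosθ; I=0

0.000000 (parity)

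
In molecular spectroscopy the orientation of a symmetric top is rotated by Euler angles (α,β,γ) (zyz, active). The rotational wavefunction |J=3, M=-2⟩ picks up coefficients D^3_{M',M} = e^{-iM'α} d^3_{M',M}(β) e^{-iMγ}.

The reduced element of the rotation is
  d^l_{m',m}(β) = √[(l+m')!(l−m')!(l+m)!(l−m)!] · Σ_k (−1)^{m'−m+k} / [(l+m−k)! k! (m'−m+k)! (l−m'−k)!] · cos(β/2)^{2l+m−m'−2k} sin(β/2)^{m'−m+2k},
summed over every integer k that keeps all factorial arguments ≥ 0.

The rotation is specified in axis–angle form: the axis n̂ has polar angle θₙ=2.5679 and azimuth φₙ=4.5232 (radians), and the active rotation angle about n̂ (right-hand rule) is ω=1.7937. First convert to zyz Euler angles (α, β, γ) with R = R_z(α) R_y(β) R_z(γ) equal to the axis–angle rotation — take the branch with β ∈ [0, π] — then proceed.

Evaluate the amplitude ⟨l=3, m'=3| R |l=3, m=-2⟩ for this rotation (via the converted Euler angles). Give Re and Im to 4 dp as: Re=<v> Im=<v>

Re=-0.0056 Im=0.0299

Axis–angle → zyz. n̂ = (sinθₙcosφₙ, sinθₙsinφₙ, cosθₙ) = (-0.102068, -0.533053, -0.839903), ω = 1.7937.
R = I cosω + sinω [n̂]ₓ + (1−cosω) n̂n̂ᵀ gives
  R = [-0.208341, +0.885559, -0.415187; -0.752688, +0.125897, +0.646228; +0.624544, +0.447142, +0.640319]
β = atan2(√(R₁₃²+R₂₃²), R₃₃) = 0.875882; α = atan2(R₂₃, R₁₃) mod 2π = 2.141864; γ = atan2(R₃₂, −R₃₁) mod 2π = 2.520242
Split into d^3_{3,-2}(β=0.8759) × two z-phases.
With c≡cos(β/2)=0.905627 and s≡sin(β/2)=0.424076, N=[720·1·1·120]^{1/2}=293.938769
k: max(0,(-2)−(3))=0 … min(3+(-2),3−(3))=0
  k=0: (−1)^5·293.9388/(120)·0.9056^1·0.4241^5 = -0.030426
d^3_{3,-2}(0.8759) = -0.030426
Phases: e^{-i·(3)·2.1419}=+0.989877-0.141927i, e^{-i·(-2)·2.5202}=+0.322241-0.946658i ⇒ D=-0.005617+0.029903i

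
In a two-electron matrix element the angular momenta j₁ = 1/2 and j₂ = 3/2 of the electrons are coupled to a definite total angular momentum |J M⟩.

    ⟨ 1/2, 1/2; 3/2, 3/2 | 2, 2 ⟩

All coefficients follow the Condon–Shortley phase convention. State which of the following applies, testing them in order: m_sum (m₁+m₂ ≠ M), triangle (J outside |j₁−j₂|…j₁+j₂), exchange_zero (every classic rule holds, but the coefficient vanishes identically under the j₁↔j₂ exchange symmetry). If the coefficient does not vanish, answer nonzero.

nonzero

m-sum: m₁+m₂ = 1/2+3/2 = 2, M = 2  ✓
triangle: |j₁−j₂| = 1 ≤ J = 2 ≤ j₁+j₂ = 2  ✓
exchange: j₁≠j₂ or m₁≠m₂ — the exchange symmetry imposes no constraint here
value check: CG = +1 = +1.000000 ≠ 0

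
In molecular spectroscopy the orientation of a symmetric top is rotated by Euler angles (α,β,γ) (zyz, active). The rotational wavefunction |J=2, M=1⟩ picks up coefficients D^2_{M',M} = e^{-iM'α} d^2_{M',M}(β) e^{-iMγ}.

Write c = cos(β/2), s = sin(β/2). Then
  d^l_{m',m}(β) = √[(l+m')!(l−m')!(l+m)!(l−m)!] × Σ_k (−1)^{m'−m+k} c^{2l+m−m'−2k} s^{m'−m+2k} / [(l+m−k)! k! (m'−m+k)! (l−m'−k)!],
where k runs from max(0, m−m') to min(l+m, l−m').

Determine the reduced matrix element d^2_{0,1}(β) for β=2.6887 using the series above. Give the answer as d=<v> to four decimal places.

d=-0.4819

d^2_{0,1}(β=2.6887) via the finite sum:
Half-angle: c=0.224516, s=0.974470. N=√(2·2·6·1)=4.898979
The bounds max(0,m−m')=1 and min(l+m,l−m')=2 give 2 terms
  k=1: (−1)^0·4.8990/(2)·0.2245^3·0.9745^1 = +0.027014
  k=2: (−1)^1·4.8990/(2)·0.2245^1·0.9745^3 = -0.508896
d^2_{0,1}(2.6887) = +0.027014 -0.508896 = -0.481882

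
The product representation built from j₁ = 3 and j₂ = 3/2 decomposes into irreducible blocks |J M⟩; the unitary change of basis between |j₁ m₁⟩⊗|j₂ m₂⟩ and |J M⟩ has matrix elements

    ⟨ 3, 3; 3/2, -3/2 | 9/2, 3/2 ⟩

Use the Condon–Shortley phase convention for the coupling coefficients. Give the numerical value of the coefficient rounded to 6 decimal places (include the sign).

triangle: 0!*6!*3!/10! = 4320/3628800
(j±m)!: 6!*0!*0!*3!*6!*3! = 18662400
prefactor² = (2J+1)*Δ*N² = 1555200/7
  k=0: +1/(0!*0!*0!*0!*6!*3!) = 1/4320
Σ = 1/4320  ⇒  CG² = 1555200/7*(1/4320)² = 1/84
CG = +√(1/84) = +0.109109

+0.109109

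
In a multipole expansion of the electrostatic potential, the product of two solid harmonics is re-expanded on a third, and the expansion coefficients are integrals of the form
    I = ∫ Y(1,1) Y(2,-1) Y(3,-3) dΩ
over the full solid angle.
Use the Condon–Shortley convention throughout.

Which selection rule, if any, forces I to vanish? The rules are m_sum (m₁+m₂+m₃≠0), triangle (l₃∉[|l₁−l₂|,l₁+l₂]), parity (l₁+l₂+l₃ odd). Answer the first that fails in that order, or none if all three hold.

azimuthal sum: 1 − 1 − 3 = -3  ✗
1 ≤ 3 ≤ 3 (triangle on l)
L = 1 + 2 + 3 = 6 (even)

m_sum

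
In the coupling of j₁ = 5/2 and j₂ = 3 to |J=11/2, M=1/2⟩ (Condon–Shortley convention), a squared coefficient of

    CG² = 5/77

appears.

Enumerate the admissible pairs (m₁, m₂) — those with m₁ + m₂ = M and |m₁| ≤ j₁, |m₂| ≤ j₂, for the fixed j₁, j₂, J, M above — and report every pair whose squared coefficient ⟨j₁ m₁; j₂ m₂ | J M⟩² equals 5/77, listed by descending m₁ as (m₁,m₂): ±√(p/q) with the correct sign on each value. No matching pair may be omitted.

Admissible pairs with m₁+m₂ = M = 1/2: (-5/2,3), (-3/2,2), (-1/2,1), (1/2,0), (3/2,-1), (5/2,-2)
  (m₁,m₂)=(5/2,-2): CG² = 1/77, CG = +√(1/77)
  (m₁,m₂)=(3/2,-1): CG² = 25/154, CG = +√(25/154)
  (m₁,m₂)=(1/2,0): CG² = 100/231, CG = +√(100/231)
  (m₁,m₂)=(-1/2,1): CG² = 25/77, CG = +√(25/77)
  (m₁,m₂)=(-3/2,2): CG² = 5/77, CG = +√(5/77)   ← matches the target
  (m₁,m₂)=(-5/2,3): CG² = 1/462, CG = +√(1/462)
Pairs with CG² = 5/77: (-3/2,2): +√(5/77)

(-3/2,2): +√(5/77)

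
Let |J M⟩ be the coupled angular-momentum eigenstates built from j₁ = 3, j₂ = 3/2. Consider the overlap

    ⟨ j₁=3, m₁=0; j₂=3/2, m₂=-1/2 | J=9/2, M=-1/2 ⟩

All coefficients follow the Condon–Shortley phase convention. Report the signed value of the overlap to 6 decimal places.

+0.690066

triangle: 0!×6!×3!/10! = 4320/3628800
(j±m)!: 3!×3!×1!×2!×4!×5! = 207360
prefactor² = (2J+1)×Δ×N² = 17280/7
  k=0: +1/(0!×0!×3!×1!×3!×2!) = 1/72
Σ = 1/72  ⇒  CG² = 17280/7×(1/72)² = 10/21
CG = +√(10/21) = +0.690066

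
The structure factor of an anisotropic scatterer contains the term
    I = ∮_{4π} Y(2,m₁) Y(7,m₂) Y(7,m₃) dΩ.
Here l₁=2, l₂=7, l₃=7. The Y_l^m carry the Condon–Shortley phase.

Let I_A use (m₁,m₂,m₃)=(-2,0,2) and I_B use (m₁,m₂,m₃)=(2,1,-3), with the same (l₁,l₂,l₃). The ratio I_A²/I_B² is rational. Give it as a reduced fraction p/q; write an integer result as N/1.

28/25

Shared (l₁,l₂,l₃)=(2,7,7): N and (l;000)² cancel in I_A²/I_B².
A: Δ = 2!·2!·12!/17! = 1/185640; Racah Σ t=2..2: t=2:+1/2419200 = 1/2419200; ⇒ 3j(2 7 7; -2 0 2)² = 27/1105, sgn -1
B: Δ = 2!·2!·12!/17! = 1/185640; Racah Σ t=0..0: t=0:+1/3870720 = 1/3870720; ⇒ 3j(2 7 7; 2 1 -3)² = 135/6188, sgn +1
I_A²/I_B² = (27/1105)/(135/6188) = 28/25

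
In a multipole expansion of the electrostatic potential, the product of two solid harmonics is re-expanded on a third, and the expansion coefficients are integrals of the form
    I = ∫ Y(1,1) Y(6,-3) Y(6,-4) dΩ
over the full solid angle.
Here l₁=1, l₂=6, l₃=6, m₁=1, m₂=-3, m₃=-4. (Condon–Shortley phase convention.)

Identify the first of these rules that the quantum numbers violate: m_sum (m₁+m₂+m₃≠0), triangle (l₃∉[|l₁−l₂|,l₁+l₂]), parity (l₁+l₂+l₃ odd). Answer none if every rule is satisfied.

m_sum

Σmᵢ = -6  ✗
l₃∈[|l₁−l₂|,l₁+l₂]=[5,7], have l₃=6
Σlᵢ = 13 ⇒ odd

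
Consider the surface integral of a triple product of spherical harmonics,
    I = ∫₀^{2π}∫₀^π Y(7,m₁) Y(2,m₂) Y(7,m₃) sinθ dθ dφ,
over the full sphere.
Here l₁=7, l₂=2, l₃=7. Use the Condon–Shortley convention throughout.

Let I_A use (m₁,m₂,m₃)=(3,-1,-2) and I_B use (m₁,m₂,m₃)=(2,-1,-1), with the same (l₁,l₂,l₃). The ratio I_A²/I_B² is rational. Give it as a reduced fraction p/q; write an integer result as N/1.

l's match ⇒ only the (l;m) 3-j factors differ between A and B.
A: triangle coeff Δ(7,2,7) = 1/185640; Σ_t [0,1]: t=0:+1/1935360 t=1:−1/4354560 = 1/3483648; (3j)²=125/12376 [(7 2 7; 3 -1 -2)], sign=-1
B: triangle coeff Δ(7,2,7) = 1/185640; Σ_t [0,1]: t=0:+1/1209600 t=1:−1/1935360 = 1/3225600; (3j)²=243/61880 [(7 2 7; 2 -1 -1)], sign=+1
I_A²/I_B² = (125/12376)/(243/61880) = 625/243

625/243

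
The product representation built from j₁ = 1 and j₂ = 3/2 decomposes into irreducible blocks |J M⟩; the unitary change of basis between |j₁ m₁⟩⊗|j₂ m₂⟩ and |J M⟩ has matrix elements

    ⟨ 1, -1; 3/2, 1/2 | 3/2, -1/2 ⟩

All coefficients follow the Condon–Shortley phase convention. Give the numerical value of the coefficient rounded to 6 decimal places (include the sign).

−√(8/15) ≈ -0.730297

triangle: 1!×1!×2!/5! = 2/120
(j±m)!: 0!×2!×2!×1!×1!×2! = 8
prefactor² = (2J+1)×Δ×N² = 8/15
  k=1: −1/(1!×0!×1!×1!×0!×1!) = -1
Σ = -1  ⇒  CG² = 8/15×(-1)² = 8/15
CG = −√(8/15) = -0.730297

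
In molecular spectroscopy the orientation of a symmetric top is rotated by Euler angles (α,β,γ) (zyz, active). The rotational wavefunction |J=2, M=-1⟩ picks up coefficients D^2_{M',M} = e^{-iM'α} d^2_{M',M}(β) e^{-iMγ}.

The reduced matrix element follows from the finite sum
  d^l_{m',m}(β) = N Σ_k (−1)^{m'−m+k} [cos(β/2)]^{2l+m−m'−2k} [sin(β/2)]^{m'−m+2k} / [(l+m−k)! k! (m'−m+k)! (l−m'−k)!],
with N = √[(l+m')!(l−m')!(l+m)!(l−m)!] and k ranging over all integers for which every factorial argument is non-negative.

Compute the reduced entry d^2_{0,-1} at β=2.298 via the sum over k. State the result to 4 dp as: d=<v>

d^2_{0,-1}(β=2.2980) via the finite sum:
Half-angle: c=0.409400, s=0.912355. N=√(2·2·1·6)=4.898979
k∈{0,1} keeps every argument non-negative
  k=0: (−1)^1·4.8990/(2)·0.4094^3·0.9124^1 = -0.153350
  k=1: (−1)^2·4.8990/(2)·0.4094^1·0.9124^3 = +0.761579
d^2_{0,-1}(2.2980) = -0.153350 +0.761579 = +0.608229

d=0.6082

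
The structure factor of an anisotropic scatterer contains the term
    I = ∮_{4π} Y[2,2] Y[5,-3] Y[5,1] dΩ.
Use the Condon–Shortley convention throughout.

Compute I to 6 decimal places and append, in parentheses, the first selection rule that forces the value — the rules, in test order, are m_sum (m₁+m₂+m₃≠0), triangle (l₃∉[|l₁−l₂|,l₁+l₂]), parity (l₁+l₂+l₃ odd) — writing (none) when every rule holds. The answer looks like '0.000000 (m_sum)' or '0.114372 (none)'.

0.171169 (none)

Checks pass: Σm=0; 12 even; l₃=5∈[3,7].
(2·2+1)(2·5+1)(2·5+1) = 605
Δ: 2! 2! 8! / 13! → 1/38610
sum: t=0:+1/2880 t=1:−1/576 t=2:+1/2880 = -1/960
3j²(2 5 5; 0 0 0) = Δ·Π!·Σ² = 10/429  (sign +1)
sum: t=0:+1/5760 = 1/5760
3j²(2 5 5; 2 -3 1) = Δ·Π!·Σ² = 56/2145  (sign +1)
combine: 4πI² = 605·10/429·56/2145 = 560/1521
take √, sign +1: I = 0.17116875
No selection rule forces the value: the integral is nonzero (none).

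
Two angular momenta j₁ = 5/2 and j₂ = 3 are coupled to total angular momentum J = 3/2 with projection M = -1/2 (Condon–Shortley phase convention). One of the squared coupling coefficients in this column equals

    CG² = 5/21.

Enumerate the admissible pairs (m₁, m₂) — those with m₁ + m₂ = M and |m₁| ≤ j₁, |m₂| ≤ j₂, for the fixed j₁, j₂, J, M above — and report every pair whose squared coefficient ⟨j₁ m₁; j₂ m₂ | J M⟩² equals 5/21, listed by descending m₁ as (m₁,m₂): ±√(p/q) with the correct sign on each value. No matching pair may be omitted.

(-5/2,2): +√(5/21)

Admissible pairs with m₁+m₂ = M = -1/2: (-5/2,2), (-3/2,1), (-1/2,0), (1/2,-1), (3/2,-2), (5/2,-3)
  (m₁,m₂)=(5/2,-3): CG² = 5/14, CG = +√(5/14)
  (m₁,m₂)=(3/2,-2): CG² = 1/21, CG = −√(1/21)
  (m₁,m₂)=(1/2,-1): CG² = 1/105, CG = −√(1/105)
  (m₁,m₂)=(-1/2,0): CG² = 4/35, CG = +√(4/35)
  (m₁,m₂)=(-3/2,1): CG² = 7/30, CG = −√(7/30)
  (m₁,m₂)=(-5/2,2): CG² = 5/21, CG = +√(5/21)   ← matches the target
Pairs with CG² = 5/21: (-5/2,2): +√(5/21)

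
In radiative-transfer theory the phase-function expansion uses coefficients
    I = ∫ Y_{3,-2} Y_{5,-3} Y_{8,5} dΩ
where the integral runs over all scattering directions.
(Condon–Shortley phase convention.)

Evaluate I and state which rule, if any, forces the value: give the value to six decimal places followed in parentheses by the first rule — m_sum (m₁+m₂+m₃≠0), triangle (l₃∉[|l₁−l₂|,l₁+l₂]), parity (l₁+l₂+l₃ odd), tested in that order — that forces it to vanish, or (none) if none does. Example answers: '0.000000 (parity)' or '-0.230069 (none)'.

Rules hold: Σm=0, L=16 even, 2≤8≤8.
N = 7·11·17 = 1309
Δ = 0!·6!·10!/17! = 1/136136
Racah Σ t=0..0: t=0:+1/518400 = 1/518400
⇒ 3j(3 5 8; 0 0 0)² = 56/2431, sgn +1
Racah Σ t=0..0: t=0:+1/9676800 = 1/9676800
⇒ 3j(3 5 8; -2 -3 5)² = 27/952, sgn -1
4πI² = N·(3j₀)²·(3jₘ)² = 189/221
I = -1·√(0.855204/4π) = -0.26087342
No selection rule forces the value: the integral is nonzero (none).

-0.260873 (none)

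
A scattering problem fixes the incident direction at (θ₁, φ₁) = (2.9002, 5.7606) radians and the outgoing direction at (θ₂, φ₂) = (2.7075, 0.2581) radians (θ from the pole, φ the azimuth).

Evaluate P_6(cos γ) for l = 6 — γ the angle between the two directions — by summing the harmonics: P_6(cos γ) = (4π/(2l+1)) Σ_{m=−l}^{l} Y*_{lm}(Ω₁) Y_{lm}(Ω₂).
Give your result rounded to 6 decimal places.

0.216356

Term-by-term m-sum for l=6 (normalisation 4π/13 = 0.966644):
  [-6]  conj(Y_{6,-6})(Ω₁) = -0.00009 - 0.00000j ; Y_{6,-6}(Ω₂) = 0.00006 - 0.00267j ; Δ = -0.00000 + 0.00000j
  [-5]  conj(Y_{6,-5})(Ω₁) = 0.00110 + 0.00064j ; Y_{6,-5}(Ω₂) = -0.00553 + 0.01920j ; Δ = -0.00002 + 0.00002j
  [-4]  conj(Y_{6,-4})(Ω₁) = -0.00542 - 0.00948j ; Y_{6,-4}(Ω₂) = 0.04611 - 0.07720j ; Δ = -0.00098 - 0.00002j
  [-3]  conj(Y_{6,-3})(Ω₁) = -0.00019 + 0.06369j ; Y_{6,-3}(Ω₂) = -0.19030 + 0.18612j ; Δ = -0.01182 - 0.01216j
  [-2]  conj(Y_{6,-2})(Ω₁) = 0.12481 - 0.21517j ; Y_{6,-2}(Ω₂) = 0.42800 - 0.24290j ; Δ = 0.00115 - 0.12241j
  [-1]  conj(Y_{6,-1})(Ω₁) = -0.50138 + 0.28879j ; Y_{6,-1}(Ω₂) = -0.40498 + 0.10691j ; Δ = 0.17217 - 0.17056j
  [+0]  conj(Y_{6,0})(Ω₁) = 0.48253 + 0.00000j ; Y_{6,0}(Ω₂) = -0.20143 + 0.00000j ; Δ = -0.09719 + 0.00000j
  [+1]  conj(Y_{6,1})(Ω₁) = 0.50138 + 0.28879j ; Y_{6,1}(Ω₂) = 0.40498 + 0.10691j ; Δ = 0.17217 + 0.17056j
  [+2]  conj(Y_{6,2})(Ω₁) = 0.12481 + 0.21517j ; Y_{6,2}(Ω₂) = 0.42800 + 0.24290j ; Δ = 0.00115 + 0.12241j
  [+3]  conj(Y_{6,3})(Ω₁) = 0.00019 + 0.06369j ; Y_{6,3}(Ω₂) = 0.19030 + 0.18612j ; Δ = -0.01182 + 0.01216j
  [+4]  conj(Y_{6,4})(Ω₁) = -0.00542 + 0.00948j ; Y_{6,4}(Ω₂) = 0.04611 + 0.07720j ; Δ = -0.00098 + 0.00002j
  [+5]  conj(Y_{6,5})(Ω₁) = -0.00110 + 0.00064j ; Y_{6,5}(Ω₂) = 0.00553 + 0.01920j ; Δ = -0.00002 - 0.00002j
  [+6]  conj(Y_{6,6})(Ω₁) = -0.00009 + 0.00000j ; Y_{6,6}(Ω₂) = 0.00006 + 0.00267j ; Δ = -0.00000 - 0.00000j
Total Σ_m = 0.22382 - 0.00000j. Multiply by 0.966644: 0.21636 - 0.00000j. P_6(cos γ) = 0.216356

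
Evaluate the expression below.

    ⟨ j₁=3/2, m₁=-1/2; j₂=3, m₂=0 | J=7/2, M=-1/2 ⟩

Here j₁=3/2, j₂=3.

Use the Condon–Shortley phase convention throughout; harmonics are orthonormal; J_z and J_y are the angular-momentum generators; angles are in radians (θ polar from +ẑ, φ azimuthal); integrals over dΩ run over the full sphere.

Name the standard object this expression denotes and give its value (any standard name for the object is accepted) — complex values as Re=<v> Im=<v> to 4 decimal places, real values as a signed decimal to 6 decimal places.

Clebsch–Gordan coefficient, −√(2/21) ≈ -0.308607

This is a Clebsch–Gordan (vector-coupling) coefficient.
√[8·1!2!5!/9! · 1!2!3!3!3!4!] = √(384/7)
  +(−1)^0/∏(0,1,2,3,0,2)! = 1/24  (running 1/24)
  +(−1)^1/∏(1,0,1,2,1,3)! = -1/12  (running -1/24)
⟨..|..⟩ = √(384/7)·(-1/24) = -0.308607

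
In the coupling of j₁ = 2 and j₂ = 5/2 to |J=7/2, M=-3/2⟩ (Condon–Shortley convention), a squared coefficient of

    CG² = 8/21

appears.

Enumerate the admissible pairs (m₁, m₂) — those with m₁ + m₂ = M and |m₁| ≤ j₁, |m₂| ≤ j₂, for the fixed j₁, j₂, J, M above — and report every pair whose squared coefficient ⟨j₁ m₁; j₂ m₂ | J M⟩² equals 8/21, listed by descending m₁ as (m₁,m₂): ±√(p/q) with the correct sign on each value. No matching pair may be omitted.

Admissible pairs with m₁+m₂ = M = -3/2: (-2,1/2), (-1,-1/2), (0,-3/2), (1,-5/2)
  (m₁,m₂)=(1,-5/2): CG² = 5/21, CG = +√(5/21)
  (m₁,m₂)=(0,-3/2): CG² = 2/7, CG = +√(2/7)
  (m₁,m₂)=(-1,-1/2): CG² = 2/21, CG = −√(2/21)
  (m₁,m₂)=(-2,1/2): CG² = 8/21, CG = −√(8/21)   ← matches the target
Pairs with CG² = 8/21: (-2,1/2): −√(8/21)

(-2,1/2): −√(8/21)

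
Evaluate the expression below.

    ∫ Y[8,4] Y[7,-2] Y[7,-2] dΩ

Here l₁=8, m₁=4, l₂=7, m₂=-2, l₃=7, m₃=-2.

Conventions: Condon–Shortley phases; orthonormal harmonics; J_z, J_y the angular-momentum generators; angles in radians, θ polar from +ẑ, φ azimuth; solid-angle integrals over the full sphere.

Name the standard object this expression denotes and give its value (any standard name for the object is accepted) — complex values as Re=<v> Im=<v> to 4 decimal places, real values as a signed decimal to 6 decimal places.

Gaunt coefficient, +0.112090

This is a Gaunt coefficient — the integral of a triple product of spherical harmonics over the sphere.
Rules hold: Σm=0, L=22 even, 1≤7≤15.
N = 17·15·15 = 3825
Δ = 8!·8!·6!/23! = 1/22086194130
Racah Σ t=1..7: t=1:−1/18289152000 t=2:+1/248832000 t=3:−1/24883200 t=4:+1/11943936 t=5:−1/24883200 t=6:+1/248832000 t=7:−1/18289152000 = 11/975421440
⇒ 3j(8 7 7; 0 0 0)² = 1750/289731, sgn -1
Racah Σ t=0..4: t=0:+1/2786918400 t=1:−1/174182400 t=2:+1/74649600 t=3:−1/174182400 t=4:+1/2786918400 = 11/4180377600
⇒ 3j(8 7 7; 4 -2 -2)² = 660/96577, sgn -1
4πI² = N·(3j₀)²·(3jₘ)² = 86625000/548653937
I = +1·√(0.157886/4π) = 0.11209015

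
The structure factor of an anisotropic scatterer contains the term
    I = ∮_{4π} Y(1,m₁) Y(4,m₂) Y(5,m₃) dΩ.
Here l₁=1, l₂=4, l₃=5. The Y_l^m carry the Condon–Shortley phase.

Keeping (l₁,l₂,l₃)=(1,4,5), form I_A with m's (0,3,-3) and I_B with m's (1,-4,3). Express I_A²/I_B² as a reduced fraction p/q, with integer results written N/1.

Same 1,4,5: normalisation and zero-m 3j drop out of the ratio.
A: Δ: 0! 2! 8! / 11! → 1/495; sum: t=0:+1/5040 = 1/5040; 3j²(1 4 5; 0 3 -3) = Δ·Π!·Σ² = 16/495  (sign +1)
B: Δ: 0! 2! 8! / 11! → 1/495; sum: t=0:+1/80640 = 1/80640; 3j²(1 4 5; 1 -4 3) = Δ·Π!·Σ² = 1/495  (sign +1)
I_A²/I_B² = (16/495)/(1/495) = 16/1

16/1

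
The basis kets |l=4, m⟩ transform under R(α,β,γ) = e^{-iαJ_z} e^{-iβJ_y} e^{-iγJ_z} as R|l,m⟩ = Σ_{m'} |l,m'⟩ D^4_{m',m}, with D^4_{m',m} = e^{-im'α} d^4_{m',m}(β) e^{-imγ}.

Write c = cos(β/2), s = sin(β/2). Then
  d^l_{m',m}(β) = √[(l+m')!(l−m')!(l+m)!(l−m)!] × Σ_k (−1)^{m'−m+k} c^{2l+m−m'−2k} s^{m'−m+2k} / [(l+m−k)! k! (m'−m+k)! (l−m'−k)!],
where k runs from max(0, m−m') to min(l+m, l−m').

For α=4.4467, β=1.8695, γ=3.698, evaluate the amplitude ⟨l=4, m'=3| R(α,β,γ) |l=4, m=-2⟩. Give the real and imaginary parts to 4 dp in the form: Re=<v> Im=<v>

D^4_{3,-2}(4.4467,1.8695,3.6980) = e^{-i·3·4.4467}·d^4_{3,-2}(1.8695)·e^{-i·-2·3.6980}. Compute d first:
Half-angle: c=0.594020, s=0.804451. N=√(5040·1·2·720)=2693.993318
Admissible k: 0..1 (factorial args all ≥0)
  k=0: (−1)^5·2693.9933/(240)·0.5940^3·0.8045^5 = -0.792655
  k=1: (−1)^6·2693.9933/(720)·0.5940^1·0.8045^7 = +0.484574
d^4_{3,-2}(1.8695) = -0.792655 +0.484574 = -0.308081
D = (+0.715310-0.698808i)·(-0.308081)·(+0.442139+0.896947i) = -0.290539-0.102475i

Re=-0.2905 Im=-0.1025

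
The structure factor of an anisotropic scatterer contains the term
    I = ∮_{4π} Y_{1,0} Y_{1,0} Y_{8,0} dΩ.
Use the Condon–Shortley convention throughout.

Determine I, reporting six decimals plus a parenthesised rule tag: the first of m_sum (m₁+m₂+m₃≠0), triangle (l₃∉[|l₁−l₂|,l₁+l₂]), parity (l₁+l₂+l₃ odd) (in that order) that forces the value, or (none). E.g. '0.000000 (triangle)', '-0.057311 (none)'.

l₃=8 ∉ [0,2] — triangle fails ⇒ I = 0

0.000000 (triangle)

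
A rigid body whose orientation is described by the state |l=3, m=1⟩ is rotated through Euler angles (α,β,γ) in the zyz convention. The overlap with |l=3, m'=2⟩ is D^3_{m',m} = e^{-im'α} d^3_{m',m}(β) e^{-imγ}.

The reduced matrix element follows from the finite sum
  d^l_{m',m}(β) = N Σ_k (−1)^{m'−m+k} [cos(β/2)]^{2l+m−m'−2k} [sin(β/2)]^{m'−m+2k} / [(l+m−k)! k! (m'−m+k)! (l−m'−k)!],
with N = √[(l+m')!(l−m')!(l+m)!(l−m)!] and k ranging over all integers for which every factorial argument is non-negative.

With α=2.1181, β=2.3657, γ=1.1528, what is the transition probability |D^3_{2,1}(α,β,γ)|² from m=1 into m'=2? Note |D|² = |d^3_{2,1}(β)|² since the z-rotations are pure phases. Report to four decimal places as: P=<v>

P=0.0620

Split into d^3_{2,1}(β=2.3657) × two z-phases.
c=cos(2.365700/2)=0.378288, s=sin(2.365700/2)=0.925688; N=√[120·1·24·2]=75.894664
k: max(0,(1)−(2))=0 … min(3+(1),3−(2))=1
  k=0: (−1)^1·75.8947/(24)·0.3783^5·0.9257^1 = -0.022677
  k=1: (−1)^2·75.8947/(12)·0.3783^3·0.9257^3 = +0.271576
d^3_{2,1}(2.3657) = -0.022677 +0.271576 = +0.248900
|D^3_{2,1}|² = |d^3_{2,1}(β)|² = (+0.248900)² = 0.061951 (the z-rotation phases have unit modulus)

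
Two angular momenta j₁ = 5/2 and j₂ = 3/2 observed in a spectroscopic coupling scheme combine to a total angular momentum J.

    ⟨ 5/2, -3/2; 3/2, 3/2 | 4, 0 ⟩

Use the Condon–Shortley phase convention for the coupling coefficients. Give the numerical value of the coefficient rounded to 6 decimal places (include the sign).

√[9·0!5!3!/9! · 1!4!3!0!4!4!] = √(10368/7)
  +(−1)^0/∏(0,0,4,3,1,0)! = 1/144  (running 1/144)
⟨..|..⟩ = √(10368/7)·(1/144) = +0.267261

+0.267261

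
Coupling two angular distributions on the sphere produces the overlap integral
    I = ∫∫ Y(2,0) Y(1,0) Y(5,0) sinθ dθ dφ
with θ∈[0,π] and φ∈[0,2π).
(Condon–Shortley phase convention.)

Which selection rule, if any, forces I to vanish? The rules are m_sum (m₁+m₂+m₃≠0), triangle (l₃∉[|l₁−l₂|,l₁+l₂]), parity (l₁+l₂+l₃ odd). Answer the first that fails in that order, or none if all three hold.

triangle

m₁+m₂+m₃ = 0 + 0 + 0 = 0  ✓
triangle: need |l₁−l₂| ≤ l₃ ≤ l₁+l₂ = [1,3]; l₃=5 is outside  ✗
parity: l₁+l₂+l₃ = 8 is even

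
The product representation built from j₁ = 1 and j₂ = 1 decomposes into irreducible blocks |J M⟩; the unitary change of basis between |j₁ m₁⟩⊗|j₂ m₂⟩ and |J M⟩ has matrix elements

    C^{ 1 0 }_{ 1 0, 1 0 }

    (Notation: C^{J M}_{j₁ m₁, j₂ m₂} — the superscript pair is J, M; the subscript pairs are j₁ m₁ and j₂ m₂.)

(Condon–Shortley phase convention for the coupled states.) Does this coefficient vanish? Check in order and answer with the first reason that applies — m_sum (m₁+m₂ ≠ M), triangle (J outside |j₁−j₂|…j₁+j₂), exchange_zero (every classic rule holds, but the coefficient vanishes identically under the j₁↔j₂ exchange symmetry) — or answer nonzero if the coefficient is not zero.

m-sum: m₁+m₂ = 0+0 = 0, M = 0  ✓
triangle: |j₁−j₂| = 0 ≤ J = 1 ≤ j₁+j₂ = 2  ✓
exchange: j₁=j₂ and m₁=m₂, and (−1)^(j₁+j₂−J) = (−1)^1 = −1 forces ⟨j₁m₁;j₂m₂|JM⟩ = −⟨j₂m₂;j₁m₁|JM⟩ = −⟨j₁m₁;j₂m₂|JM⟩ ⇒ the coefficient vanishes identically
Racah sum check: Σ_k collapses to 0 ⇒ CG = 0

exchange_zero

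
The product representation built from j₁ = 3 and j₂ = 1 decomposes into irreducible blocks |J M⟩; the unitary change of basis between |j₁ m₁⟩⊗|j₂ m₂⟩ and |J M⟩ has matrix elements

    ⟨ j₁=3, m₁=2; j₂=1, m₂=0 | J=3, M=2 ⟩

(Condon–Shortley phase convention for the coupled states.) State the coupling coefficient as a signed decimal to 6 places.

√[7·1!5!1!/8! · 5!1!1!1!5!1!] = √(300)
  +(−1)^0/∏(0,1,1,1,4,0)! = 1/24  (running 1/24)
  +(−1)^1/∏(1,0,0,0,5,1)! = -1/120  (running 1/30)
⟨..|..⟩ = √(300)·(1/30) = +0.577350

+√(1/3) ≈ +0.577350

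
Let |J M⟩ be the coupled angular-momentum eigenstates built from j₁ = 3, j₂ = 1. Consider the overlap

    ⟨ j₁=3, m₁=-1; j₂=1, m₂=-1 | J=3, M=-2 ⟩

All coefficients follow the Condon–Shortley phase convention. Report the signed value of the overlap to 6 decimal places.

+0.645497

j₁+j₂−J=1  J+j₁−j₂=5  J−j₁+j₂=1  j₁+j₂+J+1=8
(j₁±m₁, j₂±m₂, J±M) = (2,4,0,2,1,5)
P² = 240
sum k=0..0:
  [0] +1/24 = 1/24
S = 1/24
C² = P²·S² = 5/12 ; C = +0.645497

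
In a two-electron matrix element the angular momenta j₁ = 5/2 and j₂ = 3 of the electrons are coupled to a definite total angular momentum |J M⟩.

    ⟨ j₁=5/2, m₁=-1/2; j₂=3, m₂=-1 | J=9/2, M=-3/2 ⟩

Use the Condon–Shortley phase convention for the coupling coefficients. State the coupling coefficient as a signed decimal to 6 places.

+0.147122

√[10·1!4!5!/11! · 2!3!2!4!3!6!] = √(138240/77)
  +(−1)^0/∏(0,1,3,2,1,3)! = 1/72  (running 1/72)
  +(−1)^1/∏(1,0,2,1,2,4)! = -1/96  (running 1/288)
⟨..|..⟩ = √(138240/77)·(1/288) = +0.147122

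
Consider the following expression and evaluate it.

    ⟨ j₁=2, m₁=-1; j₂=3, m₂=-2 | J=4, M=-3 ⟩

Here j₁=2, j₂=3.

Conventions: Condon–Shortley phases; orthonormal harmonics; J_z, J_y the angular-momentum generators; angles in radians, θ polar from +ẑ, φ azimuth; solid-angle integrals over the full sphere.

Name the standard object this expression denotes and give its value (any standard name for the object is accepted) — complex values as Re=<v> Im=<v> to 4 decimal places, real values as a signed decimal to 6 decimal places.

Clebsch–Gordan coefficient, +√(1/20) ≈ +0.223607

This is a Clebsch–Gordan (vector-coupling) coefficient.
√[9·1!3!5!/10! · 1!3!1!5!1!7!] = √(6480)
  +(−1)^0/∏(0,1,3,1,0,4)! = 1/144  (running 1/144)
  +(−1)^1/∏(1,0,2,0,1,5)! = -1/240  (running 1/360)
⟨..|..⟩ = √(6480)·(1/360) = +0.223607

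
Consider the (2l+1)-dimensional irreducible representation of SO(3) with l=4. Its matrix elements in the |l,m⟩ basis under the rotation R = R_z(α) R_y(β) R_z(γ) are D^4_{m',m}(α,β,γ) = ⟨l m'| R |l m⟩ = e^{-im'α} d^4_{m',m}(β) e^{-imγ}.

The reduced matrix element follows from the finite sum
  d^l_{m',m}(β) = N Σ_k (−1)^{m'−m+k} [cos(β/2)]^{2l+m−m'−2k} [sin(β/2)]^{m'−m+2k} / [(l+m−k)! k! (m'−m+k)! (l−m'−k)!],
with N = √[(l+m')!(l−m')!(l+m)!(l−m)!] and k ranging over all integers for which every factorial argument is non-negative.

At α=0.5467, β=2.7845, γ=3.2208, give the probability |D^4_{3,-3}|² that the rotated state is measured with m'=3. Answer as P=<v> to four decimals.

P=0.4612

D^4_{3,-3}(0.5467,2.7845,3.2208) = e^{-i·3·0.5467}·d^4_{3,-3}(2.7845)·e^{-i·-3·3.2208}. Compute d first:
Half-angle: c=0.177599, s=0.984103. N=√(5040·1·1·5040)=5040.000000
The bounds max(0,m−m')=0 and min(l+m,l−m')=1 give 2 terms
  k=0: (−1)^6·5040.0000/(720)·0.1776^2·0.9841^6 = +0.200550
  k=1: (−1)^7·5040.0000/(5040)·0.1776^0·0.9841^8 = -0.879679
d^4_{3,-3}(2.7845) = +0.200550 -0.879679 = -0.679129
|D^4_{3,-3}|² = |d^4_{3,-3}(β)|² = (-0.679129)² = 0.461216 (the z-rotation phases have unit modulus)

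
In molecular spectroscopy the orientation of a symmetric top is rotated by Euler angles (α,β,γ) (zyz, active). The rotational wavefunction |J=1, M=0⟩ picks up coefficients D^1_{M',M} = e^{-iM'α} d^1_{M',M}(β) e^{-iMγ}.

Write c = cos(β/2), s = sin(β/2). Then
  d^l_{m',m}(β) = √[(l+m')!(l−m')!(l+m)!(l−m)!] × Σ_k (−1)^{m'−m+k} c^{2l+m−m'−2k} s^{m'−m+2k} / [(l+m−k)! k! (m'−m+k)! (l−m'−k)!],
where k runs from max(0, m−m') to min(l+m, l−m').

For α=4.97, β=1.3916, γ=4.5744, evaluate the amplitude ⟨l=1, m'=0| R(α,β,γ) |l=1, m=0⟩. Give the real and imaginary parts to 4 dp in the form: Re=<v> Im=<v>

Re=0.1782 Im=0.0000

Split into d^1_{0,0}(β=1.3916) × two z-phases.
With c≡cos(β/2)=0.767541 and s≡sin(β/2)=0.641000, N=[1·1·1·1]^{1/2}=1.000000
k∈{0,1} keeps every argument non-negative
  k=0: (−1)^0·1.0000/(1)·0.7675^2·0.6410^0 = +0.589119
  k=1: (−1)^1·1.0000/(1)·0.7675^0·0.6410^2 = -0.410881
d^1_{0,0}(1.3916) = +0.589119 -0.410881 = +0.178239
D = (+1.000000+0.000000i)·(+0.178239)·(+1.000000+0.000000i) = +0.178239+0.000000i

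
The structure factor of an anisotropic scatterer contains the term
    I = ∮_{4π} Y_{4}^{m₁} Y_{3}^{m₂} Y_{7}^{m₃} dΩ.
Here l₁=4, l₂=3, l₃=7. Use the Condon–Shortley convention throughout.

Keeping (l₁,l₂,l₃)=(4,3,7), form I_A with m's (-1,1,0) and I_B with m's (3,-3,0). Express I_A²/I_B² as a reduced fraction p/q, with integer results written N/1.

105/1

Same 4,3,7: normalisation and zero-m 3j drop out of the ratio.
A: Δ: 0! 8! 6! / 15! → 1/45045; sum: t=0:+1/34560 = 1/34560; 3j²(4 3 7; -1 1 0) = Δ·Π!·Σ² = 7/429  (sign -1)
B: Δ: 0! 8! 6! / 15! → 1/45045; sum: t=0:+1/3628800 = 1/3628800; 3j²(4 3 7; 3 -3 0) = Δ·Π!·Σ² = 1/6435  (sign -1)
I_A²/I_B² = (7/429)/(1/6435) = 105/1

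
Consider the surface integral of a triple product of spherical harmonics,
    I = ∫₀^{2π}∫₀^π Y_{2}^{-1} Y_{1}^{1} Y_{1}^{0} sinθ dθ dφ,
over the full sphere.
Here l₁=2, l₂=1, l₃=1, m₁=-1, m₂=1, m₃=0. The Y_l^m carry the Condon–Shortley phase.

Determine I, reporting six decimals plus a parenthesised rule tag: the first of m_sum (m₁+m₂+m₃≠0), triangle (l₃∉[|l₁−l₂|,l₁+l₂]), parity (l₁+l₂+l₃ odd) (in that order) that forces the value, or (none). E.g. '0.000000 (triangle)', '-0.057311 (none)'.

Rules hold: Σm=0, L=4 even, 1≤1≤3.
N = 5·3·3 = 45
Δ = 2!·2!·0!/5! = 1/30
Racah Σ t=1..1: t=1:−1/1 = -1/1
⇒ 3j(2 1 1; 0 0 0)² = 2/15, sgn +1
Racah Σ t=2..2: t=2:+1/2 = 1/2
⇒ 3j(2 1 1; -1 1 0)² = 1/10, sgn -1
4πI² = N·(3j₀)²·(3jₘ)² = 3/5
I = -1·√(0.6/4π) = -0.21850969
No selection rule forces the value: the integral is nonzero (none).

-0.218510 (none)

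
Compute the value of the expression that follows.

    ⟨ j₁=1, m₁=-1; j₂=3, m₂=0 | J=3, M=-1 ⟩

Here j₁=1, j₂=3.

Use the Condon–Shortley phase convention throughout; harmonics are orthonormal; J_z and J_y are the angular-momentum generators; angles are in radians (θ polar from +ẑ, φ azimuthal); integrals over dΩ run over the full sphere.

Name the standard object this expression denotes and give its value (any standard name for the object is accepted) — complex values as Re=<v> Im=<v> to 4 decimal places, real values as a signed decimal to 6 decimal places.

This is a Clebsch–Gordan (vector-coupling) coefficient.
triangle: 1!·1!·5!/8! = 120/40320
(j±m)!: 0!·2!·3!·3!·2!·4! = 3456
prefactor² = (2J+1)·Δ·N² = 72
  k=1: −1/(1!·0!·1!·2!·0!·3!) = -1/12
Σ = -1/12  ⇒  CG² = 72·(-1/12)² = 1/2
CG = −√(1/2) = -0.707107

Clebsch–Gordan coefficient, −√(1/2) ≈ -0.707107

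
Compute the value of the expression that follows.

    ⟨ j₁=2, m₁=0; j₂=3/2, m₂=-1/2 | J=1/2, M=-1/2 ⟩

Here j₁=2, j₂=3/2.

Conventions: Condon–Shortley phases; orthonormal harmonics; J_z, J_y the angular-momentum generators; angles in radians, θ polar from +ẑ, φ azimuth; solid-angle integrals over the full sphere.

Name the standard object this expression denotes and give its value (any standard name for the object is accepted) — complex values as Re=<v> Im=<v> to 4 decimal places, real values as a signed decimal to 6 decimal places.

Clebsch–Gordan coefficient, −√(1/5) ≈ -0.447214

This is a Clebsch–Gordan (vector-coupling) coefficient.
√[2·3!1!0!/5! · 2!2!1!2!0!1!] = √(4/5)
  +(−1)^1/∏(1,2,1,0,0,0)! = -1/2  (running -1/2)
⟨..|..⟩ = √(4/5)·(-1/2) = -0.447214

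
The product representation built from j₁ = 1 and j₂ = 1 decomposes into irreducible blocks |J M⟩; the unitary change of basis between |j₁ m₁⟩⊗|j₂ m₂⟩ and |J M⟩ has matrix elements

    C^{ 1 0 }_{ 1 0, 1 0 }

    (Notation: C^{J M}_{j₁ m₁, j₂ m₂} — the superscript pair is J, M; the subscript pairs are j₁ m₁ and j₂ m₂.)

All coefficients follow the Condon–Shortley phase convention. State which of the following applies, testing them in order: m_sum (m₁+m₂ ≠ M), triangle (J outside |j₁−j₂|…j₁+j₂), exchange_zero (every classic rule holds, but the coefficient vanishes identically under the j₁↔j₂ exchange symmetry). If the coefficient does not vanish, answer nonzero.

m-sum: m₁+m₂ = 0+0 = 0, M = 0  ✓
triangle: |j₁−j₂| = 0 ≤ J = 1 ≤ j₁+j₂ = 2  ✓
exchange: j₁=j₂ and m₁=m₂, and (−1)^(j₁+j₂−J) = (−1)^1 = −1 forces ⟨j₁m₁;j₂m₂|JM⟩ = −⟨j₂m₂;j₁m₁|JM⟩ = −⟨j₁m₁;j₂m₂|JM⟩ ⇒ the coefficient vanishes identically
Racah sum check: Σ_k collapses to 0 ⇒ CG = 0

exchange_zero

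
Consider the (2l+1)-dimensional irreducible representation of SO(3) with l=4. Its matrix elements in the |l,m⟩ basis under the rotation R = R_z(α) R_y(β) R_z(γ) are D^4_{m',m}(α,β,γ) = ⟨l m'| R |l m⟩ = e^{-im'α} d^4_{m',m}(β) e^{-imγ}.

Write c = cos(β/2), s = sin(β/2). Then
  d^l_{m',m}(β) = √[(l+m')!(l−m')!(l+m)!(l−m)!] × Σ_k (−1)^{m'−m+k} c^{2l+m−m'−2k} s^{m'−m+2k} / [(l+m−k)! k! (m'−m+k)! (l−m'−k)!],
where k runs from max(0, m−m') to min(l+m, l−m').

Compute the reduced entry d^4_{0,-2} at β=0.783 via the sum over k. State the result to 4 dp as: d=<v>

d^4_{0,-2}(β=0.7830) via the finite sum:
With c≡cos(β/2)=0.924338 and s≡sin(β/2)=0.381575, N=[24·24·2·720]^{1/2}=910.735966
Admissible k: 0..2 (factorial args all ≥0)
  k=0: (−1)^2·910.7360/(96)·0.9243^6·0.3816^2 = +0.861521
  k=1: (−1)^3·910.7360/(36)·0.9243^4·0.3816^4 = -0.391502
  k=2: (−1)^4·910.7360/(96)·0.9243^2·0.3816^6 = +0.025019
d^4_{0,-2}(0.7830) = +0.861521 -0.391502 +0.025019 = +0.495038

d=0.4950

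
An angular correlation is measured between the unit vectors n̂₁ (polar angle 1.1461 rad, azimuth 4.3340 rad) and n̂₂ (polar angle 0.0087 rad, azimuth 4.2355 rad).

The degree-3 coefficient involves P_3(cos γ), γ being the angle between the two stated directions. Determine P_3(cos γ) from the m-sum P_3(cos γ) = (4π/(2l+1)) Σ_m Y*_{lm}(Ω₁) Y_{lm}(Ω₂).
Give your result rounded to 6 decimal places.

-0.444765

Term-by-term m-sum for l=3 (normalisation 4π/7 = 1.795196):
  m=-3: Y*=0.28614 + 0.13318j  Y=0.00000 - 0.00000j  product 0.00000 + 0.00000j
  m=-2: Y*=-0.25418 + 0.24003j  Y=-0.00004 - 0.00006j  product 0.00003 + 0.00001j
  m=-1: Y*=0.01644 + 0.04135j  Y=-0.00516 + 0.00999j  product -0.00050 - 0.00005j
  m=+0: Y*=-0.33076 + 0.00000j  Y=0.74618 + 0.00000j  product -0.24681 + 0.00000j
  m=+1: Y*=-0.01644 + 0.04135j  Y=0.00516 + 0.00999j  product -0.00050 + 0.00005j
  m=+2: Y*=-0.25418 - 0.24003j  Y=-0.00004 + 0.00006j  product 0.00003 - 0.00001j
  m=+3: Y*=-0.28614 + 0.13318j  Y=-0.00000 - 0.00000j  product 0.00000 - 0.00000j
Accumulated sum -0.24775 + 0.00000j; after 4π/(2l+1) scaling, -0.44477 + 0.00000j ⇒ P_3 = -0.444765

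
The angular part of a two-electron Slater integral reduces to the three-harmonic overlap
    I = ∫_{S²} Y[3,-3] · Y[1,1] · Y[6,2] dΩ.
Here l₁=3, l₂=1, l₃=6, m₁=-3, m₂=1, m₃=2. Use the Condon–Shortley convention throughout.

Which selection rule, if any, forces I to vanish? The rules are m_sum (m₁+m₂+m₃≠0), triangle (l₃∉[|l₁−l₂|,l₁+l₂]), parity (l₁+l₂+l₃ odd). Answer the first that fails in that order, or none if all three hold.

Σmᵢ = 0  ✓
l₃∈[|l₁−l₂|,l₁+l₂]=[2,4] required, l₃=6 fails  ✗
Σlᵢ = 10 ⇒ even

triangle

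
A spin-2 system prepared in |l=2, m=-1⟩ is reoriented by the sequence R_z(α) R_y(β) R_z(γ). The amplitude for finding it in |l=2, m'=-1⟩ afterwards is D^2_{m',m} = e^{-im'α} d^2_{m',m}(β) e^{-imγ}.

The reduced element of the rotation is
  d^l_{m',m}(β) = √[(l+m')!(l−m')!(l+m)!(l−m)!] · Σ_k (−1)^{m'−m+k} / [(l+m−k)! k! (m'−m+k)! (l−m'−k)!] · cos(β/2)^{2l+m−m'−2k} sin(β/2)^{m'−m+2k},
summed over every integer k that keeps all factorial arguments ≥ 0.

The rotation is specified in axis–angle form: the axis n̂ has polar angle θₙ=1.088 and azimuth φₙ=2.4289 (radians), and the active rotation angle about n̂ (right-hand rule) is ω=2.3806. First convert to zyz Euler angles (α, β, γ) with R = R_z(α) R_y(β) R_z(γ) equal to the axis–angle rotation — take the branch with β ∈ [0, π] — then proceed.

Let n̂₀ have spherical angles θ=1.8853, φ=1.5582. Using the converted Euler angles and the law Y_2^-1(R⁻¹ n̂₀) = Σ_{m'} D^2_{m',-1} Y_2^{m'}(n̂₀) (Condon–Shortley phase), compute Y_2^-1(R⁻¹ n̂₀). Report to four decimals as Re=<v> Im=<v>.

Re=-0.0318 Im=0.1152

Axis–angle → zyz. n̂ = (sinθₙcosφₙ, sinθₙsinφₙ, cosθₙ) = (-0.670124, +0.579136, +0.464258), ω = 2.3806.
R = I cosω + sinω [n̂]ₓ + (1−cosω) n̂n̂ᵀ gives
  R = [+0.050107, -0.989302, -0.137006; -0.348960, -0.145874, +0.925715; -0.935797, +0.001425, -0.352536]
β = atan2(√(R₁₃²+R₂₃²), R₃₃) = 1.931076; α = atan2(R₂₃, R₁₃) mod 2π = 1.717730; γ = atan2(R₃₂, −R₃₁) mod 2π = 0.001523
Need the full column D^2_{m',-1} for m'=−2..2 at α=1.7177, β=1.9311, γ=0.0015.
cos(β/2)=0.568974, sin(β/2)=0.822355
d^2_{-2,-1}: single k=1 term ⇒ +0.302948;  D = -0.289827-0.088192i
d^2_{-1,-1}: k∈[0..1] ⇒ +0.104802 -0.656789 = -0.551986;  D = +0.081645-0.545915i
d^2_{0,-1}: k∈[0..1] ⇒ -0.371034 +0.775080 = +0.404047;  D = +0.404046+0.000615i
d^2_{1,-1}: k∈[0..1] ⇒ +0.656789 -0.457339 = +0.199450;  D = -0.028900-0.197345i
d^2_{2,-1}: single k=0 term ⇒ -0.632850;  D = +0.605999-0.182386i
Y_2^{m'}(θ=1.8853,φ=1.5582) and Σ D·Y over m':
  (-0.2898-0.0882i)·(-0.3492-0.0088i)  (+0.0816-0.5459i)·(-0.0029+0.2272i)  (+0.4040+0.0006i)·(-0.2248+0.0000i)  (-0.0289-0.1973i)·(+0.0029+0.2272i)  (+0.6060-0.1824i)·(-0.3492+0.0088i)
Y_2^-1(R⁻¹ n̂) = -0.031843+0.115214i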